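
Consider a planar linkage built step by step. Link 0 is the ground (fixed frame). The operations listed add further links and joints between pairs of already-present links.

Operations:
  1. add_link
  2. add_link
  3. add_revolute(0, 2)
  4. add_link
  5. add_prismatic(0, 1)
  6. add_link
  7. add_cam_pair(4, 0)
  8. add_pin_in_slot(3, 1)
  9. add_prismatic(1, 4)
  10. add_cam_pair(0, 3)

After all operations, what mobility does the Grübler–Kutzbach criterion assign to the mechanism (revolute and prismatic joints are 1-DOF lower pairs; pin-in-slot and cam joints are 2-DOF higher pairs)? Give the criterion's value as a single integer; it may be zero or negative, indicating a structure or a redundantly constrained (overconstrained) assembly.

M = 3

L=1 J1=0 J2=0
add link → L=2 J1=0 J2=0
add link → L=3 J1=0 J2=0
R@0,2 dof=1 J1 → L=3 J1=1 J2=0
add link → L=4 J1=1 J2=0
P@0,1 dof=1 J1 → L=4 J1=2 J2=0
add link → L=5 J1=2 J2=0
C@4,0 dof=2 J2 → L=5 J1=2 J2=1
PS@3,1 dof=2 J2 → L=5 J1=2 J2=2
P@1,4 dof=1 J1 → L=5 J1=3 J2=2
C@0,3 dof=2 J2 → L=5 J1=3 J2=3
M=3(L−1)−2J1−J2=3·4−2·3−3=3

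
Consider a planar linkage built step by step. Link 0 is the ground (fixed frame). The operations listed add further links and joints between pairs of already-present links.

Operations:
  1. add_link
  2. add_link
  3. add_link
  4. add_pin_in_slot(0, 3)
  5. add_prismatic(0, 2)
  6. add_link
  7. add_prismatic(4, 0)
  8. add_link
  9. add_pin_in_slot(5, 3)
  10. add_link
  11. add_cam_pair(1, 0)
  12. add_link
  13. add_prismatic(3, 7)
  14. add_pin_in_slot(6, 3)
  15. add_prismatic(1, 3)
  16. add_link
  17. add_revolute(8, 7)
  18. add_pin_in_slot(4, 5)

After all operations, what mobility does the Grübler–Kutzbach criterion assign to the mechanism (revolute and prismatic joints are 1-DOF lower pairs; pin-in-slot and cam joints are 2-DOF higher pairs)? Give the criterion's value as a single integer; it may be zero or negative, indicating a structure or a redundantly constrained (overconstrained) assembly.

M = 9

link 0 = ground. State L|J1|J2 = 1|0|0
+link1  2|0|0
+link2  3|0|0
+link3  4|0|0
PS(0,3) f=2→J2  4|0|1
P(0,2) f=1→J1  4|1|1
+link4  5|1|1
P(4,0) f=1→J1  5|2|1
+link5  6|2|1
PS(5,3) f=2→J2  6|2|2
+link6  7|2|2
C(1,0) f=2→J2  7|2|3
+link7  8|2|3
P(3,7) f=1→J1  8|3|3
PS(6,3) f=2→J2  8|3|4
P(1,3) f=1→J1  8|4|4
+link8  9|4|4
R(8,7) f=1→J1  9|5|4
PS(4,5) f=2→J2  9|5|5
M = 3(9−1)−2·5−5 = 24−10−5 = 9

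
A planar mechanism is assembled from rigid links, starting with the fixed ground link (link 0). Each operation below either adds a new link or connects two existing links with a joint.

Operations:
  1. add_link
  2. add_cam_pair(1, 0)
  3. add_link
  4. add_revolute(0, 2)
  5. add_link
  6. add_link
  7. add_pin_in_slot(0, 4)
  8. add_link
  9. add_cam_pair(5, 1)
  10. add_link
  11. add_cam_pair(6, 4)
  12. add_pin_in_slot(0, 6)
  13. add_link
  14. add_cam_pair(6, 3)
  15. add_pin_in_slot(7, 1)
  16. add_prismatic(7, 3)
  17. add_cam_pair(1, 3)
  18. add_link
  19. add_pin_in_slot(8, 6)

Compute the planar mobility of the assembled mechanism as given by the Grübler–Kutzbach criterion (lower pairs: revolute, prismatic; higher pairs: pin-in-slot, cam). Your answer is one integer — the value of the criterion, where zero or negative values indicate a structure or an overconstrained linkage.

M = 11

link 0 = ground. State L|J1|J2 = 1|0|0
+link1  2|0|0
C(1,0) f=2→J2  2|0|1
+link2  3|0|1
R(0,2) f=1→J1  3|1|1
+link3  4|1|1
+link4  5|1|1
PS(0,4) f=2→J2  5|1|2
+link5  6|1|2
C(5,1) f=2→J2  6|1|3
+link6  7|1|3
C(6,4) f=2→J2  7|1|4
PS(0,6) f=2→J2  7|1|5
+link7  8|1|5
C(6,3) f=2→J2  8|1|6
PS(7,1) f=2→J2  8|1|7
P(7,3) f=1→J1  8|2|7
C(1,3) f=2→J2  8|2|8
+link8  9|2|8
PS(8,6) f=2→J2  9|2|9
M = 3(9−1)−2·2−9 = 24−4−9 = 11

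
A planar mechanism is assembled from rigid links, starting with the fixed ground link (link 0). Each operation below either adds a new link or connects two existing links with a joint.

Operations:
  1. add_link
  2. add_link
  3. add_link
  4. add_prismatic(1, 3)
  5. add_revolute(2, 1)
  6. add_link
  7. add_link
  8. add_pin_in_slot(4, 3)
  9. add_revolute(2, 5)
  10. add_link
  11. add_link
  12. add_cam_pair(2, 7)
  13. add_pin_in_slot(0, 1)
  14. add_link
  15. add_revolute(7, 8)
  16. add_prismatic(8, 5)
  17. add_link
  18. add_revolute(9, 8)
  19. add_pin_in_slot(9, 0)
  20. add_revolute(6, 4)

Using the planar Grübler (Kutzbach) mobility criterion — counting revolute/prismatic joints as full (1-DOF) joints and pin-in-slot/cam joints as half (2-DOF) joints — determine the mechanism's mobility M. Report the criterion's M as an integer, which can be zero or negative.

link 0 = ground. State L|J1|J2 = 1|0|0
+link1  2|0|0
+link2  3|0|0
+link3  4|0|0
P(1,3) f=1→J1  4|1|0
R(2,1) f=1→J1  4|2|0
+link4  5|2|0
+link5  6|2|0
PS(4,3) f=2→J2  6|2|1
R(2,5) f=1→J1  6|3|1
+link6  7|3|1
+link7  8|3|1
C(2,7) f=2→J2  8|3|2
PS(0,1) f=2→J2  8|3|3
+link8  9|3|3
R(7,8) f=1→J1  9|4|3
P(8,5) f=1→J1  9|5|3
+link9  10|5|3
R(9,8) f=1→J1  10|6|3
PS(9,0) f=2→J2  10|6|4
R(6,4) f=1→J1  10|7|4
M = 3(10−1)−2·7−4 = 27−14−4 = 9

M = 9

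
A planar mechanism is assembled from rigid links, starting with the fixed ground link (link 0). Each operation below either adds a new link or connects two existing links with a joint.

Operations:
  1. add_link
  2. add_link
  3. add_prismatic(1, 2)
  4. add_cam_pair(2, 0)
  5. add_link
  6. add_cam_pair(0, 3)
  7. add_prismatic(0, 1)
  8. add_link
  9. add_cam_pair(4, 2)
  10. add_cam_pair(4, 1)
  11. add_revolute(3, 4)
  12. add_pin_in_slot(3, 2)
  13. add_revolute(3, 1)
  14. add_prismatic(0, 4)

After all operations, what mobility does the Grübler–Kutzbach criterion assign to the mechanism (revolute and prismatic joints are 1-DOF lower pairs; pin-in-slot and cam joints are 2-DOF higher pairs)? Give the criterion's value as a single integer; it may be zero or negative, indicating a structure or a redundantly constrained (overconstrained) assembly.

(L,J1,J2)=(1,0,0); link0 fixed
link1: (2,0,0)
link2: (3,0,0)
P 1-2 [J1]: (3,1,0)
C 2-0 [J2]: (3,1,1)
link3: (4,1,1)
C 0-3 [J2]: (4,1,2)
P 0-1 [J1]: (4,2,2)
link4: (5,2,2)
C 4-2 [J2]: (5,2,3)
C 4-1 [J2]: (5,2,4)
R 3-4 [J1]: (5,3,4)
PS 3-2 [J2]: (5,3,5)
R 3-1 [J1]: (5,4,5)
P 0-4 [J1]: (5,5,5)
Grübler: 3·4 − 2·5 − 5 = -3

M = -3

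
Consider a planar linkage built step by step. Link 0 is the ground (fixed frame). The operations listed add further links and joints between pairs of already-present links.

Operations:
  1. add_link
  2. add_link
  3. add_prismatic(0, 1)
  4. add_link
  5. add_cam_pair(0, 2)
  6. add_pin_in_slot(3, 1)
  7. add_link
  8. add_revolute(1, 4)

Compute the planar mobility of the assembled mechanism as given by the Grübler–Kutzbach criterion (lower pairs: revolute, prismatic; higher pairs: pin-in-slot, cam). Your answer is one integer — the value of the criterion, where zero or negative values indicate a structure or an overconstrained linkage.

M = 6

ground; <1,0,0>
#1 <2,0,0>
#2 <3,0,0>
P:0↔1 J1 <3,1,0>
#3 <4,1,0>
C:0↔2 J2 <4,1,1>
PS:3↔1 J2 <4,1,2>
#4 <5,1,2>
R:1↔4 J1 <5,2,2>
3×4 − 2×2 − 1×2 = 6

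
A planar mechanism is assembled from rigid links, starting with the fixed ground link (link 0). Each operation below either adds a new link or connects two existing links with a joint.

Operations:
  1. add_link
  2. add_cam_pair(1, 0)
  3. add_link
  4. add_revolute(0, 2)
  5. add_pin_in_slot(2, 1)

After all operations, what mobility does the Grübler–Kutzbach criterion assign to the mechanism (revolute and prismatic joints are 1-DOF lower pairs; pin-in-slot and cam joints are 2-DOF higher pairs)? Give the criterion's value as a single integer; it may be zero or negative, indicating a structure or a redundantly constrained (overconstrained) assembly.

L=1 J1=0 J2=0
add link → L=2 J1=0 J2=0
C@1,0 dof=2 J2 → L=2 J1=0 J2=1
add link → L=3 J1=0 J2=1
R@0,2 dof=1 J1 → L=3 J1=1 J2=1
PS@2,1 dof=2 J2 → L=3 J1=1 J2=2
M=3(L−1)−2J1−J2=3·2−2·1−2=2

M = 2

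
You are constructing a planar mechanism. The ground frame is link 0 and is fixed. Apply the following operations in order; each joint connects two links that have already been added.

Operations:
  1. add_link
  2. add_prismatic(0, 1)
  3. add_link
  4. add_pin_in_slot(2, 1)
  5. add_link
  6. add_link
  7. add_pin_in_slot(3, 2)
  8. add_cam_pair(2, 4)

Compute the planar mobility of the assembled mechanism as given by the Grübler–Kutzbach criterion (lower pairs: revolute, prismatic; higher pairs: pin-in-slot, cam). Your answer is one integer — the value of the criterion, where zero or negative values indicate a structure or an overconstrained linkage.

M = 7

[1;0;0] (link 0 is ground)
L+ [2;0;0]
P(0,1)∈J1 [2;1;0]
L+ [3;1;0]
PS(2,1)∈J2 [3;1;1]
L+ [4;1;1]
L+ [5;1;1]
PS(3,2)∈J2 [5;1;2]
C(2,4)∈J2 [5;1;3]
mobility = 12 − 2 − 3 = 7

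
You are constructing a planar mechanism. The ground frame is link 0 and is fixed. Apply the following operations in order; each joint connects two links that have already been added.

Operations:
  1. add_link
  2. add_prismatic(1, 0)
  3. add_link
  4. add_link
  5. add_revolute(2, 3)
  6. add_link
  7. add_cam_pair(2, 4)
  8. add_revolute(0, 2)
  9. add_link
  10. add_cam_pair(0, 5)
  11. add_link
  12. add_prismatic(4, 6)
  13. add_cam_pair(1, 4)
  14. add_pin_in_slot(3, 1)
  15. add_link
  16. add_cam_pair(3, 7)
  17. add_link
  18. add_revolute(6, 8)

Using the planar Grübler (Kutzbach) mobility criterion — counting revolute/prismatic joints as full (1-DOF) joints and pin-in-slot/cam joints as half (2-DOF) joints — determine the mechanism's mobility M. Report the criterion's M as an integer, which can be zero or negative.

M = 9

L=1 J1=0 J2=0
add link → L=2 J1=0 J2=0
P@1,0 dof=1 J1 → L=2 J1=1 J2=0
add link → L=3 J1=1 J2=0
add link → L=4 J1=1 J2=0
R@2,3 dof=1 J1 → L=4 J1=2 J2=0
add link → L=5 J1=2 J2=0
C@2,4 dof=2 J2 → L=5 J1=2 J2=1
R@0,2 dof=1 J1 → L=5 J1=3 J2=1
add link → L=6 J1=3 J2=1
C@0,5 dof=2 J2 → L=6 J1=3 J2=2
add link → L=7 J1=3 J2=2
P@4,6 dof=1 J1 → L=7 J1=4 J2=2
C@1,4 dof=2 J2 → L=7 J1=4 J2=3
PS@3,1 dof=2 J2 → L=7 J1=4 J2=4
add link → L=8 J1=4 J2=4
C@3,7 dof=2 J2 → L=8 J1=4 J2=5
add link → L=9 J1=4 J2=5
R@6,8 dof=1 J1 → L=9 J1=5 J2=5
M=3(L−1)−2J1−J2=3·8−2·5−5=9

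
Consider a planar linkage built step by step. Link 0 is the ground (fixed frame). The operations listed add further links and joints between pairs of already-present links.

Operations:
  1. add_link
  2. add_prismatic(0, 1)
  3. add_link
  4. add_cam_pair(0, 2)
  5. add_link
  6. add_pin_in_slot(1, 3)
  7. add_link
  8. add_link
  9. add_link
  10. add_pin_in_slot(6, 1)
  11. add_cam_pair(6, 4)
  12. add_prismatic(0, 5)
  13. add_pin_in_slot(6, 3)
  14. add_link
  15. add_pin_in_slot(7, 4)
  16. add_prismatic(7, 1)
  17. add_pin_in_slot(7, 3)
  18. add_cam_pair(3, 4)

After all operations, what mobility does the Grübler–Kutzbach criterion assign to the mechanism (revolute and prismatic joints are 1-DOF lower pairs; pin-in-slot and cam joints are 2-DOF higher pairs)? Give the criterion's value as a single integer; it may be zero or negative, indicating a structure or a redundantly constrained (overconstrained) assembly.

M = 7

(L,J1,J2)=(1,0,0); link0 fixed
link1: (2,0,0)
P 0-1 [J1]: (2,1,0)
link2: (3,1,0)
C 0-2 [J2]: (3,1,1)
link3: (4,1,1)
PS 1-3 [J2]: (4,1,2)
link4: (5,1,2)
link5: (6,1,2)
link6: (7,1,2)
PS 6-1 [J2]: (7,1,3)
C 6-4 [J2]: (7,1,4)
P 0-5 [J1]: (7,2,4)
PS 6-3 [J2]: (7,2,5)
link7: (8,2,5)
PS 7-4 [J2]: (8,2,6)
P 7-1 [J1]: (8,3,6)
PS 7-3 [J2]: (8,3,7)
C 3-4 [J2]: (8,3,8)
Grübler: 3·7 − 2·3 − 8 = 7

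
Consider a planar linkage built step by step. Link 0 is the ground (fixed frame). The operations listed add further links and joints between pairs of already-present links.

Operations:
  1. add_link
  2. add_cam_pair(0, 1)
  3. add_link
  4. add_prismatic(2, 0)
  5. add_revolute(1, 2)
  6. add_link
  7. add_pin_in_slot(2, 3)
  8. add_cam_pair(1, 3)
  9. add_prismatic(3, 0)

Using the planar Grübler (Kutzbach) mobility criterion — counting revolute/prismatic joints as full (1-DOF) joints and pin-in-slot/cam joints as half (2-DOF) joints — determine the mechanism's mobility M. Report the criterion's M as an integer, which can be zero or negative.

M = 0

[1;0;0] (link 0 is ground)
L+ [2;0;0]
C(0,1)∈J2 [2;0;1]
L+ [3;0;1]
P(2,0)∈J1 [3;1;1]
R(1,2)∈J1 [3;2;1]
L+ [4;2;1]
PS(2,3)∈J2 [4;2;2]
C(1,3)∈J2 [4;2;3]
P(3,0)∈J1 [4;3;3]
mobility = 9 − 6 − 3 = 0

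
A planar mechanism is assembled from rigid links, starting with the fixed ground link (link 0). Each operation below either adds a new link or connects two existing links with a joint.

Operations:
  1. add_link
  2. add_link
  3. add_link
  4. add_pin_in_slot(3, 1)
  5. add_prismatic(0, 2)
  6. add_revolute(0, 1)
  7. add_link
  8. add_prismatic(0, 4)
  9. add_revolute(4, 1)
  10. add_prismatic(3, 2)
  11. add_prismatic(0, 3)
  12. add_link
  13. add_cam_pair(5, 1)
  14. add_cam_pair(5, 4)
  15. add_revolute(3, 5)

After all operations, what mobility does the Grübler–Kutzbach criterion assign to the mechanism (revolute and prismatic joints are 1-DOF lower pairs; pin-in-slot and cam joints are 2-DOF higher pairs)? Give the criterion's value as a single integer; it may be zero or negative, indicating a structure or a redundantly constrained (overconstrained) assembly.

(L,J1,J2)=(1,0,0); link0 fixed
link1: (2,0,0)
link2: (3,0,0)
link3: (4,0,0)
PS 3-1 [J2]: (4,0,1)
P 0-2 [J1]: (4,1,1)
R 0-1 [J1]: (4,2,1)
link4: (5,2,1)
P 0-4 [J1]: (5,3,1)
R 4-1 [J1]: (5,4,1)
P 3-2 [J1]: (5,5,1)
P 0-3 [J1]: (5,6,1)
link5: (6,6,1)
C 5-1 [J2]: (6,6,2)
C 5-4 [J2]: (6,6,3)
R 3-5 [J1]: (6,7,3)
Grübler: 3·5 − 2·7 − 3 = -2

M = -2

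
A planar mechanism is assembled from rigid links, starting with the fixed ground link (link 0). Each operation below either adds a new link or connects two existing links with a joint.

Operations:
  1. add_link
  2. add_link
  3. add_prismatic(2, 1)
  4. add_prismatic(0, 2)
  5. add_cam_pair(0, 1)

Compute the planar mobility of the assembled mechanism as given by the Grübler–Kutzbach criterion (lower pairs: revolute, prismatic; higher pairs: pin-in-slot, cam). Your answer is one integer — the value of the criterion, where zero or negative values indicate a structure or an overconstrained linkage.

[1;0;0] (link 0 is ground)
L+ [2;0;0]
L+ [3;0;0]
P(2,1)∈J1 [3;1;0]
P(0,2)∈J1 [3;2;0]
C(0,1)∈J2 [3;2;1]
mobility = 6 − 4 − 1 = 1

M = 1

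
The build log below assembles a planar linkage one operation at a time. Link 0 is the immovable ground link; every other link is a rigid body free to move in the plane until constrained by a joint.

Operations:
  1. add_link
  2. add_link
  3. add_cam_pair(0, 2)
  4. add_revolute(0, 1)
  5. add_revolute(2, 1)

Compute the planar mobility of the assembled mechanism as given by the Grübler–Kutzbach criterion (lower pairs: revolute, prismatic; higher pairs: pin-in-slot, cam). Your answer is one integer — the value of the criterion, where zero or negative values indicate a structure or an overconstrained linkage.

M = 1

L=1 J1=0 J2=0
add link → L=2 J1=0 J2=0
add link → L=3 J1=0 J2=0
C@0,2 dof=2 J2 → L=3 J1=0 J2=1
R@0,1 dof=1 J1 → L=3 J1=1 J2=1
R@2,1 dof=1 J1 → L=3 J1=2 J2=1
M=3(L−1)−2J1−J2=3·2−2·2−1=1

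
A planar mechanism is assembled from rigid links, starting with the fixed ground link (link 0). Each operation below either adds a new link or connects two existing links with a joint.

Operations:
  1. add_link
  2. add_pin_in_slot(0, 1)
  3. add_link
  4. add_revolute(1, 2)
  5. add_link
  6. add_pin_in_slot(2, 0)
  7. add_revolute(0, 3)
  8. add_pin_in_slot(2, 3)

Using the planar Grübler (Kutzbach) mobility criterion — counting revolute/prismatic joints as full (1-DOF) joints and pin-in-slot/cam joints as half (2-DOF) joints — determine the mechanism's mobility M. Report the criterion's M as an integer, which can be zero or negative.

L=1 J1=0 J2=0
add link → L=2 J1=0 J2=0
PS@0,1 dof=2 J2 → L=2 J1=0 J2=1
add link → L=3 J1=0 J2=1
R@1,2 dof=1 J1 → L=3 J1=1 J2=1
add link → L=4 J1=1 J2=1
PS@2,0 dof=2 J2 → L=4 J1=1 J2=2
R@0,3 dof=1 J1 → L=4 J1=2 J2=2
PS@2,3 dof=2 J2 → L=4 J1=2 J2=3
M=3(L−1)−2J1−J2=3·3−2·2−3=2

M = 2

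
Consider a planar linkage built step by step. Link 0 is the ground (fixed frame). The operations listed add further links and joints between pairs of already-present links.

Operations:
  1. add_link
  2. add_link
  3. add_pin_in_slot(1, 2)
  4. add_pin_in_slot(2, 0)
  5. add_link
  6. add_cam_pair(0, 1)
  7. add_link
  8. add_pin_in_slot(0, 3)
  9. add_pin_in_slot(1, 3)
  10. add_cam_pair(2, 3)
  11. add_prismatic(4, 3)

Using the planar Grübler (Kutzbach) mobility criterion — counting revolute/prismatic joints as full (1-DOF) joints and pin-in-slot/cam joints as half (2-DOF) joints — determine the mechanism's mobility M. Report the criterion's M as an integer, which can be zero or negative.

[1;0;0] (link 0 is ground)
L+ [2;0;0]
L+ [3;0;0]
PS(1,2)∈J2 [3;0;1]
PS(2,0)∈J2 [3;0;2]
L+ [4;0;2]
C(0,1)∈J2 [4;0;3]
L+ [5;0;3]
PS(0,3)∈J2 [5;0;4]
PS(1,3)∈J2 [5;0;5]
C(2,3)∈J2 [5;0;6]
P(4,3)∈J1 [5;1;6]
mobility = 12 − 2 − 6 = 4

M = 4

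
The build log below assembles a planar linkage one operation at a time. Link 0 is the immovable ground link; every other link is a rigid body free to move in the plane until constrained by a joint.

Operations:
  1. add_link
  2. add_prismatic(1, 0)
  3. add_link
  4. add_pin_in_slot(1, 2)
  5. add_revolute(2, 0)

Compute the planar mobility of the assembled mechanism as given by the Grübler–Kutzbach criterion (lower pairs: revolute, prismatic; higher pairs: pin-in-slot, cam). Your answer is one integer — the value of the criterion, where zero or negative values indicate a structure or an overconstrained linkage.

(L,J1,J2)=(1,0,0); link0 fixed
link1: (2,0,0)
P 1-0 [J1]: (2,1,0)
link2: (3,1,0)
PS 1-2 [J2]: (3,1,1)
R 2-0 [J1]: (3,2,1)
Grübler: 3·2 − 2·2 − 1 = 1

M = 1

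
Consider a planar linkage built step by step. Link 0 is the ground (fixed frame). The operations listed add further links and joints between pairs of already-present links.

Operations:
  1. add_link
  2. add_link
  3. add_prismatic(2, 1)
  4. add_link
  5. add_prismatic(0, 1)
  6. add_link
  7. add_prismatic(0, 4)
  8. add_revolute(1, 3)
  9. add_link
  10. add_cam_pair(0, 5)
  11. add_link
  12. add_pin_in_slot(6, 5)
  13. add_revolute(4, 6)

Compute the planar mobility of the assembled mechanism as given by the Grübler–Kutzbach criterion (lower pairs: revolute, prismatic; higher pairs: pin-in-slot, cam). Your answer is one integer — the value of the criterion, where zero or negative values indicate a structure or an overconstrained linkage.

link 0 = ground. State L|J1|J2 = 1|0|0
+link1  2|0|0
+link2  3|0|0
P(2,1) f=1→J1  3|1|0
+link3  4|1|0
P(0,1) f=1→J1  4|2|0
+link4  5|2|0
P(0,4) f=1→J1  5|3|0
R(1,3) f=1→J1  5|4|0
+link5  6|4|0
C(0,5) f=2→J2  6|4|1
+link6  7|4|1
PS(6,5) f=2→J2  7|4|2
R(4,6) f=1→J1  7|5|2
M = 3(7−1)−2·5−2 = 18−10−2 = 6

M = 6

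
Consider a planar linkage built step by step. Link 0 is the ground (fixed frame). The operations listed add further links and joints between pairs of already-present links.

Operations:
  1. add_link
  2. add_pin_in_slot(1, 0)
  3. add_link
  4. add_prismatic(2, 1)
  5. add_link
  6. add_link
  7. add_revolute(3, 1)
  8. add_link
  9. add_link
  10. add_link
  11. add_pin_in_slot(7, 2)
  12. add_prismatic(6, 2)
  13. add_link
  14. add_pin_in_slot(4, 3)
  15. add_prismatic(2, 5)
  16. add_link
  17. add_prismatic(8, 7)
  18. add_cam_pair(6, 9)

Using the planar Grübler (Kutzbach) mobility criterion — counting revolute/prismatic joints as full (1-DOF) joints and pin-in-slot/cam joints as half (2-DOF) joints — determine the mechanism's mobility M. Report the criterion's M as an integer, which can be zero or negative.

M = 13

[1;0;0] (link 0 is ground)
L+ [2;0;0]
PS(1,0)∈J2 [2;0;1]
L+ [3;0;1]
P(2,1)∈J1 [3;1;1]
L+ [4;1;1]
L+ [5;1;1]
R(3,1)∈J1 [5;2;1]
L+ [6;2;1]
L+ [7;2;1]
L+ [8;2;1]
PS(7,2)∈J2 [8;2;2]
P(6,2)∈J1 [8;3;2]
L+ [9;3;2]
PS(4,3)∈J2 [9;3;3]
P(2,5)∈J1 [9;4;3]
L+ [10;4;3]
P(8,7)∈J1 [10;5;3]
C(6,9)∈J2 [10;5;4]
mobility = 27 − 10 − 4 = 13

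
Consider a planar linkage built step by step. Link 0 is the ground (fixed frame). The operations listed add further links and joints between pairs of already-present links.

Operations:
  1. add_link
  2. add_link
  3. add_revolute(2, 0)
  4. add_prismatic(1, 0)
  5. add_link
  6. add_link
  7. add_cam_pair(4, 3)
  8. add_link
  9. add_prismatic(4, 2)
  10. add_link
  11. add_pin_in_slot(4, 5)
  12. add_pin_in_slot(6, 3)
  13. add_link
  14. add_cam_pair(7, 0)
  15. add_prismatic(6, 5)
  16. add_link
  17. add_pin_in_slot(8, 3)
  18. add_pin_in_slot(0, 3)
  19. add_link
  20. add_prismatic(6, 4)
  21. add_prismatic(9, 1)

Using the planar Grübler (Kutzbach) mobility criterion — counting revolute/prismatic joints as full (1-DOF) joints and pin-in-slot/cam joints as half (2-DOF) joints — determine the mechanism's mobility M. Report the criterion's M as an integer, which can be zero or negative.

M = 9

(L,J1,J2)=(1,0,0); link0 fixed
link1: (2,0,0)
link2: (3,0,0)
R 2-0 [J1]: (3,1,0)
P 1-0 [J1]: (3,2,0)
link3: (4,2,0)
link4: (5,2,0)
C 4-3 [J2]: (5,2,1)
link5: (6,2,1)
P 4-2 [J1]: (6,3,1)
link6: (7,3,1)
PS 4-5 [J2]: (7,3,2)
PS 6-3 [J2]: (7,3,3)
link7: (8,3,3)
C 7-0 [J2]: (8,3,4)
P 6-5 [J1]: (8,4,4)
link8: (9,4,4)
PS 8-3 [J2]: (9,4,5)
PS 0-3 [J2]: (9,4,6)
link9: (10,4,6)
P 6-4 [J1]: (10,5,6)
P 9-1 [J1]: (10,6,6)
Grübler: 3·9 − 2·6 − 6 = 9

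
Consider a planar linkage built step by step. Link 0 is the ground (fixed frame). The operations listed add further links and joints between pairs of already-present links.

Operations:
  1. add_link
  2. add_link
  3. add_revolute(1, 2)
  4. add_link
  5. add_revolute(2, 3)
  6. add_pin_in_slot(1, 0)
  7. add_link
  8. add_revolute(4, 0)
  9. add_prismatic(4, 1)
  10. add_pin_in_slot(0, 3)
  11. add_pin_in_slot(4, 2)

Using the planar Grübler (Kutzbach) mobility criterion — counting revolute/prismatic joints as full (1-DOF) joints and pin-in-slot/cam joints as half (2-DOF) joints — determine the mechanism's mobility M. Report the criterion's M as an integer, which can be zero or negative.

M = 1

L=1 J1=0 J2=0
add link → L=2 J1=0 J2=0
add link → L=3 J1=0 J2=0
R@1,2 dof=1 J1 → L=3 J1=1 J2=0
add link → L=4 J1=1 J2=0
R@2,3 dof=1 J1 → L=4 J1=2 J2=0
PS@1,0 dof=2 J2 → L=4 J1=2 J2=1
add link → L=5 J1=2 J2=1
R@4,0 dof=1 J1 → L=5 J1=3 J2=1
P@4,1 dof=1 J1 → L=5 J1=4 J2=1
PS@0,3 dof=2 J2 → L=5 J1=4 J2=2
PS@4,2 dof=2 J2 → L=5 J1=4 J2=3
M=3(L−1)−2J1−J2=3·4−2·4−3=1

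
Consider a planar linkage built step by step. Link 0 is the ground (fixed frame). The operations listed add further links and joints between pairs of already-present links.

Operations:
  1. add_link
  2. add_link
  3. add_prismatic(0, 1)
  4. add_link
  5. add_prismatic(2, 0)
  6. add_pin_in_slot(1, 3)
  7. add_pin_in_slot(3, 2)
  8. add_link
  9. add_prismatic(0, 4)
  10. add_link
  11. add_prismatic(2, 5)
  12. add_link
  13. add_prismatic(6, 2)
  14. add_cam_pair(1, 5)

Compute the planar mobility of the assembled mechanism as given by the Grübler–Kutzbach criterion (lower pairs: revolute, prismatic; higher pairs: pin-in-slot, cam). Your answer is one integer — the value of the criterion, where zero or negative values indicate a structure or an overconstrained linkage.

(L,J1,J2)=(1,0,0); link0 fixed
link1: (2,0,0)
link2: (3,0,0)
P 0-1 [J1]: (3,1,0)
link3: (4,1,0)
P 2-0 [J1]: (4,2,0)
PS 1-3 [J2]: (4,2,1)
PS 3-2 [J2]: (4,2,2)
link4: (5,2,2)
P 0-4 [J1]: (5,3,2)
link5: (6,3,2)
P 2-5 [J1]: (6,4,2)
link6: (7,4,2)
P 6-2 [J1]: (7,5,2)
C 1-5 [J2]: (7,5,3)
Grübler: 3·6 − 2·5 − 3 = 5

M = 5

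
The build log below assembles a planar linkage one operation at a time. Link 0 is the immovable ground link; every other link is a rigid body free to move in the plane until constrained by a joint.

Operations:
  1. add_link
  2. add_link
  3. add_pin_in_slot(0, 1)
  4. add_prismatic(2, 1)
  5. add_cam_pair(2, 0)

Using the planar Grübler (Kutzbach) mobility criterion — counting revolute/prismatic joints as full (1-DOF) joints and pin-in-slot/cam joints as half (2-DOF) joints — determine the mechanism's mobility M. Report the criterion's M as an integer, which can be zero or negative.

M = 2

[1;0;0] (link 0 is ground)
L+ [2;0;0]
L+ [3;0;0]
PS(0,1)∈J2 [3;0;1]
P(2,1)∈J1 [3;1;1]
C(2,0)∈J2 [3;1;2]
mobility = 6 − 2 − 2 = 2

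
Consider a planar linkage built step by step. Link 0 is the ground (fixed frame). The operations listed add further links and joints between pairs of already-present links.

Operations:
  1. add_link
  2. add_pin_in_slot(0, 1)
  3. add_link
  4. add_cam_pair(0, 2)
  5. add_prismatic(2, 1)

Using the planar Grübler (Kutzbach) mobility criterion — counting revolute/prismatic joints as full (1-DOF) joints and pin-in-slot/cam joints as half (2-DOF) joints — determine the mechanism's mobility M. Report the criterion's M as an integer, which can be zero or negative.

M = 2

L=1 J1=0 J2=0
add link → L=2 J1=0 J2=0
PS@0,1 dof=2 J2 → L=2 J1=0 J2=1
add link → L=3 J1=0 J2=1
C@0,2 dof=2 J2 → L=3 J1=0 J2=2
P@2,1 dof=1 J1 → L=3 J1=1 J2=2
M=3(L−1)−2J1−J2=3·2−2·1−2=2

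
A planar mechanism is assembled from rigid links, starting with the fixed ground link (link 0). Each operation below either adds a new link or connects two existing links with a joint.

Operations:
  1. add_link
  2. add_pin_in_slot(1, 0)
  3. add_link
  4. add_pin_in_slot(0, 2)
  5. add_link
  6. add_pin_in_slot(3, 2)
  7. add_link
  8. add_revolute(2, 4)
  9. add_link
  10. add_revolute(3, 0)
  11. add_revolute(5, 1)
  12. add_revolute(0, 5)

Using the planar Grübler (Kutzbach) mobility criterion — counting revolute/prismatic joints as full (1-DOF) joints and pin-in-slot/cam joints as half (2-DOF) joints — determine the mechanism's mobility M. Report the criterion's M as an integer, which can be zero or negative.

[1;0;0] (link 0 is ground)
L+ [2;0;0]
PS(1,0)∈J2 [2;0;1]
L+ [3;0;1]
PS(0,2)∈J2 [3;0;2]
L+ [4;0;2]
PS(3,2)∈J2 [4;0;3]
L+ [5;0;3]
R(2,4)∈J1 [5;1;3]
L+ [6;1;3]
R(3,0)∈J1 [6;2;3]
R(5,1)∈J1 [6;3;3]
R(0,5)∈J1 [6;4;3]
mobility = 15 − 8 − 3 = 4

M = 4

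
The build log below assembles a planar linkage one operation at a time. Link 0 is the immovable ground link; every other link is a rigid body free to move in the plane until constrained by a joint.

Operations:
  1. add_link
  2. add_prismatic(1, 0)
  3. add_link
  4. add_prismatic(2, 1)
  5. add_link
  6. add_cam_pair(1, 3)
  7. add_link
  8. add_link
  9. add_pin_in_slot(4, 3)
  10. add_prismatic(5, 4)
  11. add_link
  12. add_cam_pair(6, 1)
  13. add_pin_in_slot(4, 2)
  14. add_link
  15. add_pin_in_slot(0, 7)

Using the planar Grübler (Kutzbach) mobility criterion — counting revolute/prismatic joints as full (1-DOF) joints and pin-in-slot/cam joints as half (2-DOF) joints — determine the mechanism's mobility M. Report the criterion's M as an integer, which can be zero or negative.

M = 10

(L,J1,J2)=(1,0,0); link0 fixed
link1: (2,0,0)
P 1-0 [J1]: (2,1,0)
link2: (3,1,0)
P 2-1 [J1]: (3,2,0)
link3: (4,2,0)
C 1-3 [J2]: (4,2,1)
link4: (5,2,1)
link5: (6,2,1)
PS 4-3 [J2]: (6,2,2)
P 5-4 [J1]: (6,3,2)
link6: (7,3,2)
C 6-1 [J2]: (7,3,3)
PS 4-2 [J2]: (7,3,4)
link7: (8,3,4)
PS 0-7 [J2]: (8,3,5)
Grübler: 3·7 − 2·3 − 5 = 10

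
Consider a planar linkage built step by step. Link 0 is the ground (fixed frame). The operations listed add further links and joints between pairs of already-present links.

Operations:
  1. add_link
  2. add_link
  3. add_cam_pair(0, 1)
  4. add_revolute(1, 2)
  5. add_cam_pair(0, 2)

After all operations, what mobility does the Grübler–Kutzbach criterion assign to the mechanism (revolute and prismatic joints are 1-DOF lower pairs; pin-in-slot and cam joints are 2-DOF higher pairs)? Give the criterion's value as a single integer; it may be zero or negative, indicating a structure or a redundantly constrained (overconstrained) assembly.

(L,J1,J2)=(1,0,0); link0 fixed
link1: (2,0,0)
link2: (3,0,0)
C 0-1 [J2]: (3,0,1)
R 1-2 [J1]: (3,1,1)
C 0-2 [J2]: (3,1,2)
Grübler: 3·2 − 2·1 − 2 = 2

M = 2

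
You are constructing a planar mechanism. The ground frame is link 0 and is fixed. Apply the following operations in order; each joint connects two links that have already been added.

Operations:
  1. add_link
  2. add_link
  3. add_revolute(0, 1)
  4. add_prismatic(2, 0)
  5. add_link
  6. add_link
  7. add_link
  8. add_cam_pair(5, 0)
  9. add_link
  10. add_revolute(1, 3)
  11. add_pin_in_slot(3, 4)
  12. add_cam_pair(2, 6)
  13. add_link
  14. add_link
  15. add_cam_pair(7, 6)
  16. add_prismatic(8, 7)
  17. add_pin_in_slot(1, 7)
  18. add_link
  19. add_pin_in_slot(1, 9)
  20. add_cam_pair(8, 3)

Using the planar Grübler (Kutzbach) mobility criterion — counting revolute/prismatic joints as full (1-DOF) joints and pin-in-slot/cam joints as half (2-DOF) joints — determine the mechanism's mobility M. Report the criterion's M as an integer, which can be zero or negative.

M = 12

[1;0;0] (link 0 is ground)
L+ [2;0;0]
L+ [3;0;0]
R(0,1)∈J1 [3;1;0]
P(2,0)∈J1 [3;2;0]
L+ [4;2;0]
L+ [5;2;0]
L+ [6;2;0]
C(5,0)∈J2 [6;2;1]
L+ [7;2;1]
R(1,3)∈J1 [7;3;1]
PS(3,4)∈J2 [7;3;2]
C(2,6)∈J2 [7;3;3]
L+ [8;3;3]
L+ [9;3;3]
C(7,6)∈J2 [9;3;4]
P(8,7)∈J1 [9;4;4]
PS(1,7)∈J2 [9;4;5]
L+ [10;4;5]
PS(1,9)∈J2 [10;4;6]
C(8,3)∈J2 [10;4;7]
mobility = 27 − 8 − 7 = 12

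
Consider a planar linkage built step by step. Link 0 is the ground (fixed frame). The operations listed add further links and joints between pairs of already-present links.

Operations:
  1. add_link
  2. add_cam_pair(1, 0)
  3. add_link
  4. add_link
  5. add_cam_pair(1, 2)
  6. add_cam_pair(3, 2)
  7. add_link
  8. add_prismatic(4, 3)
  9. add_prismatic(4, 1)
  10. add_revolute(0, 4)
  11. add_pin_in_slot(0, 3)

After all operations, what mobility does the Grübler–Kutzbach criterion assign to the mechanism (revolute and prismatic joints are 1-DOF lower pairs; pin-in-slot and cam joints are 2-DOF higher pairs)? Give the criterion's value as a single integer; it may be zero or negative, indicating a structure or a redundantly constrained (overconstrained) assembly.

M = 2

(L,J1,J2)=(1,0,0); link0 fixed
link1: (2,0,0)
C 1-0 [J2]: (2,0,1)
link2: (3,0,1)
link3: (4,0,1)
C 1-2 [J2]: (4,0,2)
C 3-2 [J2]: (4,0,3)
link4: (5,0,3)
P 4-3 [J1]: (5,1,3)
P 4-1 [J1]: (5,2,3)
R 0-4 [J1]: (5,3,3)
PS 0-3 [J2]: (5,3,4)
Grübler: 3·4 − 2·3 − 4 = 2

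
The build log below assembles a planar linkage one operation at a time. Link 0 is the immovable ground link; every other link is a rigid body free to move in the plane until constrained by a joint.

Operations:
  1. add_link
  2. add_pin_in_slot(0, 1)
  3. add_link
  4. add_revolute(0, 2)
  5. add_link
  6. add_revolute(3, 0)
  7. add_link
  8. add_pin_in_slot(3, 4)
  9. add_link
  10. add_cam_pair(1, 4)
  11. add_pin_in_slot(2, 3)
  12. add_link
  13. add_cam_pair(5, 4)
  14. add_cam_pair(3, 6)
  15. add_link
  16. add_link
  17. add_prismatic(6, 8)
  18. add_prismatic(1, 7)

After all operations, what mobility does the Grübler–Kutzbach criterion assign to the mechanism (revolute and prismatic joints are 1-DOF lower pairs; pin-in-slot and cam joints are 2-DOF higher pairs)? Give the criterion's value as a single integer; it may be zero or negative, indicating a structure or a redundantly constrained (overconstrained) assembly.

ground; <1,0,0>
#1 <2,0,0>
PS:0↔1 J2 <2,0,1>
#2 <3,0,1>
R:0↔2 J1 <3,1,1>
#3 <4,1,1>
R:3↔0 J1 <4,2,1>
#4 <5,2,1>
PS:3↔4 J2 <5,2,2>
#5 <6,2,2>
C:1↔4 J2 <6,2,3>
PS:2↔3 J2 <6,2,4>
#6 <7,2,4>
C:5↔4 J2 <7,2,5>
C:3↔6 J2 <7,2,6>
#7 <8,2,6>
#8 <9,2,6>
P:6↔8 J1 <9,3,6>
P:1↔7 J1 <9,4,6>
3×8 − 2×4 − 1×6 = 10

M = 10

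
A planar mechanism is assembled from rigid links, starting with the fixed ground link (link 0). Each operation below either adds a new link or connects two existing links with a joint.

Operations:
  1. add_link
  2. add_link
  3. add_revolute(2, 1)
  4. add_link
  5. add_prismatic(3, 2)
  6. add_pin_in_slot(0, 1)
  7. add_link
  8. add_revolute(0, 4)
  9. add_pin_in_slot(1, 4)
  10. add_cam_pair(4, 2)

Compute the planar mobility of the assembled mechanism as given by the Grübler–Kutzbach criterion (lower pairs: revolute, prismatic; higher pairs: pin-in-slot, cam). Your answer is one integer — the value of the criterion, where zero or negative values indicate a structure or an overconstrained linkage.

M = 3

(L,J1,J2)=(1,0,0); link0 fixed
link1: (2,0,0)
link2: (3,0,0)
R 2-1 [J1]: (3,1,0)
link3: (4,1,0)
P 3-2 [J1]: (4,2,0)
PS 0-1 [J2]: (4,2,1)
link4: (5,2,1)
R 0-4 [J1]: (5,3,1)
PS 1-4 [J2]: (5,3,2)
C 4-2 [J2]: (5,3,3)
Grübler: 3·4 − 2·3 − 3 = 3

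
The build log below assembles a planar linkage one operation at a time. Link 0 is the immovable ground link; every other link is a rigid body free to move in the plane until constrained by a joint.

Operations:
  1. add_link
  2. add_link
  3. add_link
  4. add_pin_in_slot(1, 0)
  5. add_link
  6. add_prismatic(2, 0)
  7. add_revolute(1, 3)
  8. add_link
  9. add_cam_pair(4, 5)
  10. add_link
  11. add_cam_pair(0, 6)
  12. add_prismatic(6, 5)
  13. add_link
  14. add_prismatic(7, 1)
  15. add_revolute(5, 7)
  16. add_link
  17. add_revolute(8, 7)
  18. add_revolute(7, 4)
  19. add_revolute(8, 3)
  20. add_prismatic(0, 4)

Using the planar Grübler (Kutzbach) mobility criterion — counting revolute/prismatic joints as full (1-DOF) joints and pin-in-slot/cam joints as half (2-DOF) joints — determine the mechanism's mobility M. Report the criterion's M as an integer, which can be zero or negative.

link 0 = ground. State L|J1|J2 = 1|0|0
+link1  2|0|0
+link2  3|0|0
+link3  4|0|0
PS(1,0) f=2→J2  4|0|1
+link4  5|0|1
P(2,0) f=1→J1  5|1|1
R(1,3) f=1→J1  5|2|1
+link5  6|2|1
C(4,5) f=2→J2  6|2|2
+link6  7|2|2
C(0,6) f=2→J2  7|2|3
P(6,5) f=1→J1  7|3|3
+link7  8|3|3
P(7,1) f=1→J1  8|4|3
R(5,7) f=1→J1  8|5|3
+link8  9|5|3
R(8,7) f=1→J1  9|6|3
R(7,4) f=1→J1  9|7|3
R(8,3) f=1→J1  9|8|3
P(0,4) f=1→J1  9|9|3
M = 3(9−1)−2·9−3 = 24−18−3 = 3

M = 3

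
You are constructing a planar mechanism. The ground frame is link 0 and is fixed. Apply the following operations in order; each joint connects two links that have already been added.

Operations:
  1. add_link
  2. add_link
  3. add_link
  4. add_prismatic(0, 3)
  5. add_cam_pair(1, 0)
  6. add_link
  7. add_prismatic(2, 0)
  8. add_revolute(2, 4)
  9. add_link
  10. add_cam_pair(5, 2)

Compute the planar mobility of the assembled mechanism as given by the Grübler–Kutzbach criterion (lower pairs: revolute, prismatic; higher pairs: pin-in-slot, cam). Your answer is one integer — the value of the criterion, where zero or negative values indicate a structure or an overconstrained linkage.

M = 7

ground; <1,0,0>
#1 <2,0,0>
#2 <3,0,0>
#3 <4,0,0>
P:0↔3 J1 <4,1,0>
C:1↔0 J2 <4,1,1>
#4 <5,1,1>
P:2↔0 J1 <5,2,1>
R:2↔4 J1 <5,3,1>
#5 <6,3,1>
C:5↔2 J2 <6,3,2>
3×5 − 2×3 − 1×2 = 7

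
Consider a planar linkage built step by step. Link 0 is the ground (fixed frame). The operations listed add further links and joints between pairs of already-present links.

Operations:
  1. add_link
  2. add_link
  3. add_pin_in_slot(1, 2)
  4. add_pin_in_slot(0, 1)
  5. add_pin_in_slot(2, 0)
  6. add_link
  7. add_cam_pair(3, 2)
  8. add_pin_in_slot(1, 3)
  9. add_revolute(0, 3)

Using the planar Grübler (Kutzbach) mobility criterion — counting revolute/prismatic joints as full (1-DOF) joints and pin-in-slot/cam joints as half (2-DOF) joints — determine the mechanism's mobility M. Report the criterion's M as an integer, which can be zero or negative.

M = 2

(L,J1,J2)=(1,0,0); link0 fixed
link1: (2,0,0)
link2: (3,0,0)
PS 1-2 [J2]: (3,0,1)
PS 0-1 [J2]: (3,0,2)
PS 2-0 [J2]: (3,0,3)
link3: (4,0,3)
C 3-2 [J2]: (4,0,4)
PS 1-3 [J2]: (4,0,5)
R 0-3 [J1]: (4,1,5)
Grübler: 3·3 − 2·1 − 5 = 2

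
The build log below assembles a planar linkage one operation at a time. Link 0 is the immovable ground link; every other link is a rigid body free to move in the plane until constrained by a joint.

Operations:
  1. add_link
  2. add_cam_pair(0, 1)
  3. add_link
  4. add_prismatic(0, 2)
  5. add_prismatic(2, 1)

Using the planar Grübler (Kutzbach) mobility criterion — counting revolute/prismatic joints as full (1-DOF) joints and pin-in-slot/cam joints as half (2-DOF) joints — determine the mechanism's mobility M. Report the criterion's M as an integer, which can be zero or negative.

M = 1

(L,J1,J2)=(1,0,0); link0 fixed
link1: (2,0,0)
C 0-1 [J2]: (2,0,1)
link2: (3,0,1)
P 0-2 [J1]: (3,1,1)
P 2-1 [J1]: (3,2,1)
Grübler: 3·2 − 2·2 − 1 = 1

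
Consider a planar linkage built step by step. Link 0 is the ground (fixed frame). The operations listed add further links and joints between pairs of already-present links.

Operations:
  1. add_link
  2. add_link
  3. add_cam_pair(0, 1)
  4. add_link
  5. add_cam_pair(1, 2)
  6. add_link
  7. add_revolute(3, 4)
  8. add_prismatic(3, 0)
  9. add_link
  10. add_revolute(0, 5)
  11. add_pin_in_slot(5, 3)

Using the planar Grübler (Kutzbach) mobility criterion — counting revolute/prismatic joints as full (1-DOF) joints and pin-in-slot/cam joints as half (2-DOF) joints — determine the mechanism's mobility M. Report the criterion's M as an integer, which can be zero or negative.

(L,J1,J2)=(1,0,0); link0 fixed
link1: (2,0,0)
link2: (3,0,0)
C 0-1 [J2]: (3,0,1)
link3: (4,0,1)
C 1-2 [J2]: (4,0,2)
link4: (5,0,2)
R 3-4 [J1]: (5,1,2)
P 3-0 [J1]: (5,2,2)
link5: (6,2,2)
R 0-5 [J1]: (6,3,2)
PS 5-3 [J2]: (6,3,3)
Grübler: 3·5 − 2·3 − 3 = 6

M = 6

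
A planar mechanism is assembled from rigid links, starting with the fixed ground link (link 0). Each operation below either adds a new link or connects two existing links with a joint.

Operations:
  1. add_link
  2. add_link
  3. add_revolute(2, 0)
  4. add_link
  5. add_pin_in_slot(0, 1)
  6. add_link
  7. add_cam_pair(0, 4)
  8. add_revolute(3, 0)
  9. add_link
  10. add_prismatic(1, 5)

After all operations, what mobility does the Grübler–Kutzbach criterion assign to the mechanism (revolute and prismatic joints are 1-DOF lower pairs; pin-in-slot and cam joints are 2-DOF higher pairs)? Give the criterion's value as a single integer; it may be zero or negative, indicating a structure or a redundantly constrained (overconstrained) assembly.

[1;0;0] (link 0 is ground)
L+ [2;0;0]
L+ [3;0;0]
R(2,0)∈J1 [3;1;0]
L+ [4;1;0]
PS(0,1)∈J2 [4;1;1]
L+ [5;1;1]
C(0,4)∈J2 [5;1;2]
R(3,0)∈J1 [5;2;2]
L+ [6;2;2]
P(1,5)∈J1 [6;3;2]
mobility = 15 − 6 − 2 = 7

M = 7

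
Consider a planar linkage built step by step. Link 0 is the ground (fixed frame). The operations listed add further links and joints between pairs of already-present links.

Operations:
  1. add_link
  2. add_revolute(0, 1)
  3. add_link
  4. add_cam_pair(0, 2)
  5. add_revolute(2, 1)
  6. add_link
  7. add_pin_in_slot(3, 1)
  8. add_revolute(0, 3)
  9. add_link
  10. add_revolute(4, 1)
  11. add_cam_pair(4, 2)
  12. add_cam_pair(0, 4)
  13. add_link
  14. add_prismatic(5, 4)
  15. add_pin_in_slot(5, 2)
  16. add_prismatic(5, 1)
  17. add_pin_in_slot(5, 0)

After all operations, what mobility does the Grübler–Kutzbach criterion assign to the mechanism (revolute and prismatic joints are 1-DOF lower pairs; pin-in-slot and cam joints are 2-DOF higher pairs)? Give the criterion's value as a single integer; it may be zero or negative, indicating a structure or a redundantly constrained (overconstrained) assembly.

[1;0;0] (link 0 is ground)
L+ [2;0;0]
R(0,1)∈J1 [2;1;0]
L+ [3;1;0]
C(0,2)∈J2 [3;1;1]
R(2,1)∈J1 [3;2;1]
L+ [4;2;1]
PS(3,1)∈J2 [4;2;2]
R(0,3)∈J1 [4;3;2]
L+ [5;3;2]
R(4,1)∈J1 [5;4;2]
C(4,2)∈J2 [5;4;3]
C(0,4)∈J2 [5;4;4]
L+ [6;4;4]
P(5,4)∈J1 [6;5;4]
PS(5,2)∈J2 [6;5;5]
P(5,1)∈J1 [6;6;5]
PS(5,0)∈J2 [6;6;6]
mobility = 15 − 12 − 6 = -3

M = -3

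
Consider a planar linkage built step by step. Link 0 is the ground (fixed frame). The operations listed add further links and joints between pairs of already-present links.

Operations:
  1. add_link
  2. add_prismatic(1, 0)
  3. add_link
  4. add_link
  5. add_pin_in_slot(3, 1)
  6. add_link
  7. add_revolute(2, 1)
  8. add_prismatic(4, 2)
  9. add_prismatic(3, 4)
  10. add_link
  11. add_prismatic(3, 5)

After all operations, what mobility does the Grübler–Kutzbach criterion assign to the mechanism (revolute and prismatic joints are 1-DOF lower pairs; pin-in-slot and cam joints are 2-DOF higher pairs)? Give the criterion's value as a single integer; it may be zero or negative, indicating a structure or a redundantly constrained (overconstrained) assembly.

L=1 J1=0 J2=0
add link → L=2 J1=0 J2=0
P@1,0 dof=1 J1 → L=2 J1=1 J2=0
add link → L=3 J1=1 J2=0
add link → L=4 J1=1 J2=0
PS@3,1 dof=2 J2 → L=4 J1=1 J2=1
add link → L=5 J1=1 J2=1
R@2,1 dof=1 J1 → L=5 J1=2 J2=1
P@4,2 dof=1 J1 → L=5 J1=3 J2=1
P@3,4 dof=1 J1 → L=5 J1=4 J2=1
add link → L=6 J1=4 J2=1
P@3,5 dof=1 J1 → L=6 J1=5 J2=1
M=3(L−1)−2J1−J2=3·5−2·5−1=4

M = 4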